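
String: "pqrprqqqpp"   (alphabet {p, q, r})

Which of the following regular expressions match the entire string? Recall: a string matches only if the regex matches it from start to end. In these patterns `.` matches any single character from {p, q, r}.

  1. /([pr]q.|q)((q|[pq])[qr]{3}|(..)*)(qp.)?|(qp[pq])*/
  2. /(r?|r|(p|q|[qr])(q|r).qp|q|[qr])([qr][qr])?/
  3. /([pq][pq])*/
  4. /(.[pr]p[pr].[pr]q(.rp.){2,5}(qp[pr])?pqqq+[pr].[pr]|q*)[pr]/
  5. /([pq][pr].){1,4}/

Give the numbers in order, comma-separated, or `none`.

1

1 → match
2 → no match
3 → no match
4 → no match
5 → no match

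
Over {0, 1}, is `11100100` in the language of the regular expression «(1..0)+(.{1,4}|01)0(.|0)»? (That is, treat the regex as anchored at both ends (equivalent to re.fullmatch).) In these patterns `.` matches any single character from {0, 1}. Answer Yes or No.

Yes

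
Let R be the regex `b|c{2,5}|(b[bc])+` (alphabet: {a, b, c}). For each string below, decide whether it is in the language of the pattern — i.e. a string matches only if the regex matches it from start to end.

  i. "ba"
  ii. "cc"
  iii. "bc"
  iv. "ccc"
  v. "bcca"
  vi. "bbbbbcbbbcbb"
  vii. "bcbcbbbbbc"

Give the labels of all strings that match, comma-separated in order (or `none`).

ii, iii, iv, vi, vii

i. "ba" → no match
ii. "cc" → match
iii. "bc" → match
iv. "ccc" → match
v. "bcca" → no match
vi. "bbbbbcbbbcbb" → match
vii. "bcbcbbbbbc" → match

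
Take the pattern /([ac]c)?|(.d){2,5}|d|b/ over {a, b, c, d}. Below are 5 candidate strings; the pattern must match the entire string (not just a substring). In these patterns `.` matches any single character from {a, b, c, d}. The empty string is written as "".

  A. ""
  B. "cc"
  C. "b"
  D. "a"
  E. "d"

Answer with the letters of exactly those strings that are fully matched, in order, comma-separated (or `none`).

A, B, C, E

A → match
B → match
C → match
D → no match
E → match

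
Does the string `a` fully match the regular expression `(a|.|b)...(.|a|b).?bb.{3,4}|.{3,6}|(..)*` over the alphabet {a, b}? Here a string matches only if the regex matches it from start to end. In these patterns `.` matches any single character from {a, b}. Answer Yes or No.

No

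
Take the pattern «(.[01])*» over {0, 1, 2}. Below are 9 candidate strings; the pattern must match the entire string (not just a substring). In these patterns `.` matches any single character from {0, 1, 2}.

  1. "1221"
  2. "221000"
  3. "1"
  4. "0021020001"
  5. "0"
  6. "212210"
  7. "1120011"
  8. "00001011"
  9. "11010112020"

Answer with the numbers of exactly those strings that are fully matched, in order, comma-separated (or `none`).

8

1 → no match
2 → no match
3 → no match
4 → no match
5 → no match
6 → no match
7 → no match
8 → match
9 → no match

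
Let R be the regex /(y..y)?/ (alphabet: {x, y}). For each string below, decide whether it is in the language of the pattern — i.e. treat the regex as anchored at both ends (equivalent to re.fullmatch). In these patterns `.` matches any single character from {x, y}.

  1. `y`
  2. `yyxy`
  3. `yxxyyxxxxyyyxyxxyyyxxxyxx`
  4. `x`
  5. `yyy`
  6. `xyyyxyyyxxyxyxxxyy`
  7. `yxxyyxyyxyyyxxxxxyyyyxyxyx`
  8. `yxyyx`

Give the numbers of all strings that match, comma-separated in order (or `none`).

1 → no match
2 → match
3 → no match
4 → no match
5 → no match
6 → no match
7 → no match
8 → no match

2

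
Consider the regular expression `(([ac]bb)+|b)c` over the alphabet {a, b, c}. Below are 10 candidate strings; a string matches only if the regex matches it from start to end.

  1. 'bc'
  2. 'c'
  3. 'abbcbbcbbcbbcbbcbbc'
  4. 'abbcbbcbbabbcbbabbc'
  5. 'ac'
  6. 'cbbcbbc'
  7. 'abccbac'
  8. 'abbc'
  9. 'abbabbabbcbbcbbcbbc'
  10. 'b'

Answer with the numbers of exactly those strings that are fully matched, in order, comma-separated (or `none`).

1, 3, 4, 6, 8, 9

1 → match
2 → no match
3 → match
4 → match
5 → no match
6 → match
7 → no match
8 → match
9 → match
10 → no match — must end with 'c'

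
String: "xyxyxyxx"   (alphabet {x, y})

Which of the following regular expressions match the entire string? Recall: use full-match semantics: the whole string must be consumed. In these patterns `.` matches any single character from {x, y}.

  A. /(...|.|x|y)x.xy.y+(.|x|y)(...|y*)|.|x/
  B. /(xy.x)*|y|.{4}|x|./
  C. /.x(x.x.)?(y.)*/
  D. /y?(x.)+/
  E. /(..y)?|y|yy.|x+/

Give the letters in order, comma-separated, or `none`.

A → no match
B → no match
C → no match
D → match
E → no match

D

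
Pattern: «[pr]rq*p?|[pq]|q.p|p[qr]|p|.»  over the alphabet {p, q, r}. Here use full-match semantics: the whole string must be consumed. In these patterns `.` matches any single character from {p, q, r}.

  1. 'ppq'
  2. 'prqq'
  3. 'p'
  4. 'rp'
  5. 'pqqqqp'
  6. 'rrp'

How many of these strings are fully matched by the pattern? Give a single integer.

1 → no match
2 → match
3 → match
4 → no match
5 → no match
6 → match
Total matched: 3

3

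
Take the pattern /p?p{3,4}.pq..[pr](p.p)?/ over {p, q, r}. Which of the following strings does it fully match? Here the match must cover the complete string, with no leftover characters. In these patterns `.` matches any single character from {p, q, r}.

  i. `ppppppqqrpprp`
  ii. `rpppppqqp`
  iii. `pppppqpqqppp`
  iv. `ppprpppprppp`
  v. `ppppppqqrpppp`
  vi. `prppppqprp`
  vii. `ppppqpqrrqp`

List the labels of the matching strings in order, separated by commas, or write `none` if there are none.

i → match
ii. `rpppppqqp` → no match
iii. `pppppqpqqppp` → no match
iv. `ppprpppprppp` → no match
v → match
vi. `prppppqprp` → no match
vii. `ppppqpqrrqp` → no match

i, v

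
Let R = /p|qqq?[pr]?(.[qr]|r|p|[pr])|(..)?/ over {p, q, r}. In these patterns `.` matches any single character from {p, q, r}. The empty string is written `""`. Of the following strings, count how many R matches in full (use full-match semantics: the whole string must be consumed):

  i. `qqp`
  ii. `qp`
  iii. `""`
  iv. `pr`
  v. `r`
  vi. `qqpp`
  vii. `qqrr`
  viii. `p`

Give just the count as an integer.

7

i → match
ii → match
iii → match
iv → match
v → no match
vi → match
vii → match
viii → match
Total matched: 7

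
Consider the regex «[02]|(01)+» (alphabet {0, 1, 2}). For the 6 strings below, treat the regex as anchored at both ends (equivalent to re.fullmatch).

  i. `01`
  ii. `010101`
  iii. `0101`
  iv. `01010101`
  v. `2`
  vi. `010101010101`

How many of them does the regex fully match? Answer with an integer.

6

i → match
ii → match
iii → match
iv → match
v → match
vi → match
Total matched: 6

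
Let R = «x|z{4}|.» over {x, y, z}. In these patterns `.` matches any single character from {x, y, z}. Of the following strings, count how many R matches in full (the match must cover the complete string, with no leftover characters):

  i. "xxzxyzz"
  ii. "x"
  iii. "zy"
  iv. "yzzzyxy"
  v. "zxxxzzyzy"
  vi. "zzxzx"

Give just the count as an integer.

i → no match
ii → match
iii → no match
iv → no match
v → no match
vi → no match
Total matched: 1

1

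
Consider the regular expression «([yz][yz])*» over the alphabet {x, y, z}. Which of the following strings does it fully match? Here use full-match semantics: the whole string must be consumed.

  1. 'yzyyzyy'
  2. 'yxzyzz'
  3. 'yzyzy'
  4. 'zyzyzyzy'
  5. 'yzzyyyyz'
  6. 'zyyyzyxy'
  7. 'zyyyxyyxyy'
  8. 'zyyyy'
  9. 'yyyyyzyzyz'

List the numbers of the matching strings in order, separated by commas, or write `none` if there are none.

1 → no match
2 → no match
3 → no match
4 → match
5 → match
6 → no match
7 → no match
8 → no match
9 → match

4, 5, 9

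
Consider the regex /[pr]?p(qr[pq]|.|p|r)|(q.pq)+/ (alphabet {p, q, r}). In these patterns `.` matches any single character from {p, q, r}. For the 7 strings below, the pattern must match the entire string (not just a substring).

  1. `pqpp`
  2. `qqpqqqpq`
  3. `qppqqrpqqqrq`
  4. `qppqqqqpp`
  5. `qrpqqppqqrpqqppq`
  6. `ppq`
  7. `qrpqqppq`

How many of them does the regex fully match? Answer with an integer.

1. `pqpp` → no match
2. `qqpqqqpq` → match
3. `qppqqrpqqqrq` → no match
4. `qppqqqqpp` → no match
5 → match
6. `ppq` → match
7. `qrpqqppq` → match
Total matched: 4

4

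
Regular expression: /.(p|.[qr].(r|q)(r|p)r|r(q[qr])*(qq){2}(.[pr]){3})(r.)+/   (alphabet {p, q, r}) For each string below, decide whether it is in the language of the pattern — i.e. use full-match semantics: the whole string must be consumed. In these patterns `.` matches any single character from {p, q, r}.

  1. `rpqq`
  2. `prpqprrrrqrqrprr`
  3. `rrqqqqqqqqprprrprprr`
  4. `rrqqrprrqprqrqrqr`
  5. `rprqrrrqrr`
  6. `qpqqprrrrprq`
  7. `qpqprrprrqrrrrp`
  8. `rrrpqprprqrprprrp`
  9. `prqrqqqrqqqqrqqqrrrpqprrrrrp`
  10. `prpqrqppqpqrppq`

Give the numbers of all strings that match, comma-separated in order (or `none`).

1 → no match
2 → no match
3 → match
4 → no match
5 → match
6 → no match
7 → no match
8 → no match
9 → no match
10 → no match

3, 5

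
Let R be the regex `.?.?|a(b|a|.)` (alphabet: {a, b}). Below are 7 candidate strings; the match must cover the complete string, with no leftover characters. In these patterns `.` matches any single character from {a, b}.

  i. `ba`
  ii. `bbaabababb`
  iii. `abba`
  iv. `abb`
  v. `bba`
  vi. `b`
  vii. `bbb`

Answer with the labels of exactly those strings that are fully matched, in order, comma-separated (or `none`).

i, vi

i → match
ii → no match
iii → no match
iv → no match
v → no match
vi → match
vii → no match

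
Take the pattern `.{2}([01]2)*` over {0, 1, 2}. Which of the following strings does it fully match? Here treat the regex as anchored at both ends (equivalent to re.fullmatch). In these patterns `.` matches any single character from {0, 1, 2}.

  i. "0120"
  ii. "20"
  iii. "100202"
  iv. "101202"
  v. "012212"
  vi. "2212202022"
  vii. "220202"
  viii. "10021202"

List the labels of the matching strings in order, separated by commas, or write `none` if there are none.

i → no match
ii → match
iii → match
iv → match
v → no match
vi → no match
vii → match
viii → match

ii, iii, iv, vii, viii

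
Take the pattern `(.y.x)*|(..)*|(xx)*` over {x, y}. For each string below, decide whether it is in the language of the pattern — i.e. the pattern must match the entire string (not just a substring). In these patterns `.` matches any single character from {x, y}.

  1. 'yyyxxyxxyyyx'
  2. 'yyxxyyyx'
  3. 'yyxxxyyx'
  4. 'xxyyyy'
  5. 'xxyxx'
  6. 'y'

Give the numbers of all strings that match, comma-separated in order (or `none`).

1 → match
2 → match
3 → match
4 → match
5 → no match
6 → no match

1, 2, 3, 4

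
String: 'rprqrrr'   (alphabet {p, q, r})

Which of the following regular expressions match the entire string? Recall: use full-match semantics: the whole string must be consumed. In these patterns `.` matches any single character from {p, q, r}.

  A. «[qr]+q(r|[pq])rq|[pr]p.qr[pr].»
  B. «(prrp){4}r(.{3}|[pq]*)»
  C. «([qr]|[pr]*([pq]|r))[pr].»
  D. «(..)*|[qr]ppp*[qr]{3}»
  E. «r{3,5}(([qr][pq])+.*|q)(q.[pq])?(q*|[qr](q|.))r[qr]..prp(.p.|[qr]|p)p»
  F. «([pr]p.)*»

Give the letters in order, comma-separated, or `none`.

A

A → match
B → no match — must start with 'prrp'
C → no match
D → no match
E → no match — must end with 'p'
F → no match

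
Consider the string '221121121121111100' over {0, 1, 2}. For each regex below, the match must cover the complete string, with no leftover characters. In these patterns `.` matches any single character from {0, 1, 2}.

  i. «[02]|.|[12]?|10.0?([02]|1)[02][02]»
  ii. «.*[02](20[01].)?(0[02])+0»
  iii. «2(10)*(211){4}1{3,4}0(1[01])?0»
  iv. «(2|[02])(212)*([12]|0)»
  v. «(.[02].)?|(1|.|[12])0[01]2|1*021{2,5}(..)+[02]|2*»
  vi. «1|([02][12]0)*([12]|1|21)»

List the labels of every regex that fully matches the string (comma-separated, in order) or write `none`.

iii

i → no match
ii → no match
iii → match
iv → no match
v → no match
vi → no match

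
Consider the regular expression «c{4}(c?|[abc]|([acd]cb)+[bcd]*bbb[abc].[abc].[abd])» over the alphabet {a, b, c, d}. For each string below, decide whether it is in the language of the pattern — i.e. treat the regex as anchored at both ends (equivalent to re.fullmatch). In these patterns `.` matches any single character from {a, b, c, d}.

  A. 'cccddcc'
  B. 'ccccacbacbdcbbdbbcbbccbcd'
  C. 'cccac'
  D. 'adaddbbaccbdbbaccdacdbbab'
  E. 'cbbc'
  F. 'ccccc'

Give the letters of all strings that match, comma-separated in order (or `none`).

A → no match
B → no match
C → no match
D → no match — must start with 'c'
E → no match
F → match

F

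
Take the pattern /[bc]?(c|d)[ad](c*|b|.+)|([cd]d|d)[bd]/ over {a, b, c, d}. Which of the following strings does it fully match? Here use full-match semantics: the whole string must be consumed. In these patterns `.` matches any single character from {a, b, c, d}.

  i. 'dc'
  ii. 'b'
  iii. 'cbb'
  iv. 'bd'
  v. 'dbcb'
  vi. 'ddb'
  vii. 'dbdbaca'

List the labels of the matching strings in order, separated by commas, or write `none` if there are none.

vi

i → no match
ii → no match
iii → no match
iv → no match
v → no match
vi → match
vii → no match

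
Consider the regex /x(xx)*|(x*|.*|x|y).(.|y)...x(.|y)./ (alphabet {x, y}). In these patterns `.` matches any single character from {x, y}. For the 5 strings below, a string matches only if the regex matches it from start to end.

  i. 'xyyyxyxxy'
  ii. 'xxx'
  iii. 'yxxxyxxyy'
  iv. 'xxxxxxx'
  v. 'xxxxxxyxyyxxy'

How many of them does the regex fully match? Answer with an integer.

i → match
ii → match
iii → match
iv → match
v → match
Total matched: 5

5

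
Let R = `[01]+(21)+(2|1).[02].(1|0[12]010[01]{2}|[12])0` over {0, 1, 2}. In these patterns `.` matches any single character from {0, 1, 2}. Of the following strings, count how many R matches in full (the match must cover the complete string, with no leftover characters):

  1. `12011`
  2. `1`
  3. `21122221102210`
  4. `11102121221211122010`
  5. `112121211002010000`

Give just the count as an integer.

1 → no match — must end with `0`
2 → no match — must end with `0`
3 → no match
4 → no match
5 → no match
Total matched: 0

0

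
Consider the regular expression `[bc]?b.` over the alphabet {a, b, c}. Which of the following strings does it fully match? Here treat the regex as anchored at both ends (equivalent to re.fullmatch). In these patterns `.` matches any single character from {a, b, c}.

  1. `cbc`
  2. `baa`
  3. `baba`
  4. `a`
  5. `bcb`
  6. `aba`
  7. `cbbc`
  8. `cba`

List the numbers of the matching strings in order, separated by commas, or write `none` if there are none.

1, 8

1 → match
2 → no match
3 → no match
4 → no match
5 → no match
6 → no match
7 → no match
8 → match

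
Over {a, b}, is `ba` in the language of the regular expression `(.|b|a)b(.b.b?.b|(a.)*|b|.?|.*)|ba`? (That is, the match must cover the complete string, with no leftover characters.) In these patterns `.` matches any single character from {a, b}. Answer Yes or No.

Yes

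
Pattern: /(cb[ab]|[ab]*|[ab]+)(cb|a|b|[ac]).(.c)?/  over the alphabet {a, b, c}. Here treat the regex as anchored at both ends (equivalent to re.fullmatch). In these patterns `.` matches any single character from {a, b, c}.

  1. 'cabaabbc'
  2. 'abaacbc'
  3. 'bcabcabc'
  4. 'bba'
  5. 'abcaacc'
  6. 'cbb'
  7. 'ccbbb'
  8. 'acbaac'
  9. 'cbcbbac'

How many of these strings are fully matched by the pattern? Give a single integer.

4

1. 'cabaabbc' → no match
2. 'abaacbc' → match
3. 'bcabcabc' → no match
4. 'bba' → match
5. 'abcaacc' → no match
6. 'cbb' → match
7. 'ccbbb' → no match
8. 'acbaac' → match
9. 'cbcbbac' → no match
Total matched: 4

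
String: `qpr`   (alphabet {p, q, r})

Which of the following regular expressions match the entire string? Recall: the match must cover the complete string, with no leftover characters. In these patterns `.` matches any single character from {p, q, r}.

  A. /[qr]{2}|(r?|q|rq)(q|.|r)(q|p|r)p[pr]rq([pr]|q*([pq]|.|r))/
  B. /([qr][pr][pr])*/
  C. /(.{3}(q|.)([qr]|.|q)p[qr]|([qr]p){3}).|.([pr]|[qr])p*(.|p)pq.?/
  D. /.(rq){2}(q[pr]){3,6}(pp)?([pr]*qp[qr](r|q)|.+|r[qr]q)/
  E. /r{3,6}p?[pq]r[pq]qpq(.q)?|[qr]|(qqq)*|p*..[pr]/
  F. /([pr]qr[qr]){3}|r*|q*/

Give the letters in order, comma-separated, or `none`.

A → no match
B → match
C → no match
D → no match
E → match
F → no match

B, E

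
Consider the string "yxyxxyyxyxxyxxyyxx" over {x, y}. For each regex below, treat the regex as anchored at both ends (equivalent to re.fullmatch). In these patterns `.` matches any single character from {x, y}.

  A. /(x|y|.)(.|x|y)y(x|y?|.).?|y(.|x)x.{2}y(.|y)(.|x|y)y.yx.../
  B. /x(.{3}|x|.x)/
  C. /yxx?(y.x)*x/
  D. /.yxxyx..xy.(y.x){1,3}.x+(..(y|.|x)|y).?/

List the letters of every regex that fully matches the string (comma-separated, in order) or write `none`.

A → no match
B → no match — must start with "x"
C → match
D → no match

C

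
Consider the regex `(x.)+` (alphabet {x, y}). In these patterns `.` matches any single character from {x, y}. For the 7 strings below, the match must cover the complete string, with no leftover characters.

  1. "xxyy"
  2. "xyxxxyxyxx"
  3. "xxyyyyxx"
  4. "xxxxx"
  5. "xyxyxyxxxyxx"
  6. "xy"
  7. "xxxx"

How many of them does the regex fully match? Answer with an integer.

4

1. "xxyy" → no match
2. "xyxxxyxyxx" → match
3. "xxyyyyxx" → no match
4. "xxxxx" → no match
5. "xyxyxyxxxyxx" → match
6. "xy" → match
7. "xxxx" → match
Total matched: 4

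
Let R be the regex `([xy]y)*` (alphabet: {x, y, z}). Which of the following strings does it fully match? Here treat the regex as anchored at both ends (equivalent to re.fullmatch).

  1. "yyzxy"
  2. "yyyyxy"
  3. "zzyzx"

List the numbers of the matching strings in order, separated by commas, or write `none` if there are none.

2

1 → no match
2 → match
3 → no match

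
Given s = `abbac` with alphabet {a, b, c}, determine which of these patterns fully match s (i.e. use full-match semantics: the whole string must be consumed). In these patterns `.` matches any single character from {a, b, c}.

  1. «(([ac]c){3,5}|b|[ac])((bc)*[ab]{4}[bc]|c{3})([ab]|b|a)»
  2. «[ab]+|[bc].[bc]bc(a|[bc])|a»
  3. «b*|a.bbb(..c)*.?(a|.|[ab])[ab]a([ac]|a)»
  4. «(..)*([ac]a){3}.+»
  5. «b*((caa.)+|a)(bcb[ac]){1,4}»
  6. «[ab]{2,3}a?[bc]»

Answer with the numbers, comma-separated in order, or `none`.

1 → no match
2 → no match
3 → no match
4 → no match
5 → no match
6 → match

6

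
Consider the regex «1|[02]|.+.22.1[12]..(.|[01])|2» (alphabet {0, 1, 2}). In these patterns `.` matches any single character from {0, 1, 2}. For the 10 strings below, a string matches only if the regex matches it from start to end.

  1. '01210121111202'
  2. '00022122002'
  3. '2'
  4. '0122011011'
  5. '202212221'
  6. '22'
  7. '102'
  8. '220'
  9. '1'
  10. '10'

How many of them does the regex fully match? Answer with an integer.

3

1 → no match
2 → no match
3 → match
4 → match
5 → no match
6 → no match
7 → no match
8 → no match
9 → match
10 → no match
Total matched: 3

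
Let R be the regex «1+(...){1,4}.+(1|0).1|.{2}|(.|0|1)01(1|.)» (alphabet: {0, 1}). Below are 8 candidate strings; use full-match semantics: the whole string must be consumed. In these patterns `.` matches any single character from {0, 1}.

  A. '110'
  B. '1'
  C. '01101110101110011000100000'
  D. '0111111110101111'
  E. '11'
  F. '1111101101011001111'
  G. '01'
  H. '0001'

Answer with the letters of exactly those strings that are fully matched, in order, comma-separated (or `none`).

E, F, G

A. '110' → no match
B. '1' → no match
C → no match
D → no match
E. '11' → match
F → match
G. '01' → match
H. '0001' → no match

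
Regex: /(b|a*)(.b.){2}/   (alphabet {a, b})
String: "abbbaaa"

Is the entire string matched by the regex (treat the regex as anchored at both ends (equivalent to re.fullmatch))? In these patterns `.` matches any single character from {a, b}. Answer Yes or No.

No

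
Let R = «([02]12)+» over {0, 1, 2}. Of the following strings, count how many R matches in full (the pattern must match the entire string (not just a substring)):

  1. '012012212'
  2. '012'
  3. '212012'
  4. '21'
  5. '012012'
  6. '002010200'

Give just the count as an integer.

4

1 → match
2 → match
3 → match
4 → no match — must end with '12'
5 → match
6 → no match — must end with '12'
Total matched: 4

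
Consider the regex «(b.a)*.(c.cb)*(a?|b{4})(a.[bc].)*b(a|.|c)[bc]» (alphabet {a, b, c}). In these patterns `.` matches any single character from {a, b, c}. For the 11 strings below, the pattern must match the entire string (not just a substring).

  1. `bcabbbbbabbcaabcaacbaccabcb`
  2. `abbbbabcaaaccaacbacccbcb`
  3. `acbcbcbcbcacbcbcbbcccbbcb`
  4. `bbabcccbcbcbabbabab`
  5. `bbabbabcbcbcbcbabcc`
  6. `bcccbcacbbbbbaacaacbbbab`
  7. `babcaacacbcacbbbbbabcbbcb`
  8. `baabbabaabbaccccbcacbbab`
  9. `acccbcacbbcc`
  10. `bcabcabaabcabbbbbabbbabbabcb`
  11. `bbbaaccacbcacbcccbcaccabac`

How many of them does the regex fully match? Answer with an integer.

1 → match
2 → match
3 → no match
4 → match
5 → match
6 → match
7 → no match
8 → match
9 → match
10 → match
11 → no match
Total matched: 8

8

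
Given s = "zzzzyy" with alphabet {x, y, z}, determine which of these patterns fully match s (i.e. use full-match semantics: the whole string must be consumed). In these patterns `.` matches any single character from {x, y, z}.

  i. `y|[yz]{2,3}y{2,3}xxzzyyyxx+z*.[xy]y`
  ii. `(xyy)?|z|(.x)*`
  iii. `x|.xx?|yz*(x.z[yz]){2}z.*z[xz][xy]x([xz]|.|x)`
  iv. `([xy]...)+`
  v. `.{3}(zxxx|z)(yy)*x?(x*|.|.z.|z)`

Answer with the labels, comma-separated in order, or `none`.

i → no match
ii → no match
iii → no match
iv → no match
v → match

v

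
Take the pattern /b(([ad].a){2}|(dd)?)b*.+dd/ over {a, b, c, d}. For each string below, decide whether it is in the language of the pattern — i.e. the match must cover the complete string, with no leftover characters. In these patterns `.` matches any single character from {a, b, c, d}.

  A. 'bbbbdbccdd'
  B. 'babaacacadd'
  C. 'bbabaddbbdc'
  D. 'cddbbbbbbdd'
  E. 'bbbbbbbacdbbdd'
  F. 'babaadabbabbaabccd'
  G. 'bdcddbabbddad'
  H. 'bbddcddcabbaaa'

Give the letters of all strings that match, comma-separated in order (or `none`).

A, B, E

A → match
B → match
C → no match — must end with 'dd'
D → no match — must start with 'b'
E → match
F → no match — must end with 'dd'
G → no match — must end with 'dd'
H → no match — must end with 'dd'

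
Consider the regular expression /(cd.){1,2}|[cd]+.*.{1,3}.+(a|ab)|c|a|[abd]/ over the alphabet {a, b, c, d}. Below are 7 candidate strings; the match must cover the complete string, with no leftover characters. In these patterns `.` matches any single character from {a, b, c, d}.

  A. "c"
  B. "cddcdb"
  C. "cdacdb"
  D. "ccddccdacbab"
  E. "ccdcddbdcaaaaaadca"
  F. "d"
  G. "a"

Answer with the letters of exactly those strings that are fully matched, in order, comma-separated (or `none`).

A → match
B → match
C → match
D → match
E → match
F → match
G → match

A, B, C, D, E, F, G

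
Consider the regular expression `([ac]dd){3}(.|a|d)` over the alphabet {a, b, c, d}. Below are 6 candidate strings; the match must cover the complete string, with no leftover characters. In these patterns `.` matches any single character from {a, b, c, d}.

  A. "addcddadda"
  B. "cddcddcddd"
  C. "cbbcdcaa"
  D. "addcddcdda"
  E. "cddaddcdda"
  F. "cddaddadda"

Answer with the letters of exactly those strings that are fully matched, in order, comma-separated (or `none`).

A, B, D, E, F

A → match
B → match
C → no match
D → match
E → match
F → match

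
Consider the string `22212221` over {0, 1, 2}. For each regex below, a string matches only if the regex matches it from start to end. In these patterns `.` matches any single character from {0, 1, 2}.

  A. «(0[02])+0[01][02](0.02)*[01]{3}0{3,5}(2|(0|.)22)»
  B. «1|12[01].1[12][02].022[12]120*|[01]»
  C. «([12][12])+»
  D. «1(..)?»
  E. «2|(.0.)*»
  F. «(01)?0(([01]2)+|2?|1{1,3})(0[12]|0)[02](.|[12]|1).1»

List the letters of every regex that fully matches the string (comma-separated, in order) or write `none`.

C

A → no match — must start with `0`
B → no match
C → match
D → no match — must start with `1`
E → no match
F → no match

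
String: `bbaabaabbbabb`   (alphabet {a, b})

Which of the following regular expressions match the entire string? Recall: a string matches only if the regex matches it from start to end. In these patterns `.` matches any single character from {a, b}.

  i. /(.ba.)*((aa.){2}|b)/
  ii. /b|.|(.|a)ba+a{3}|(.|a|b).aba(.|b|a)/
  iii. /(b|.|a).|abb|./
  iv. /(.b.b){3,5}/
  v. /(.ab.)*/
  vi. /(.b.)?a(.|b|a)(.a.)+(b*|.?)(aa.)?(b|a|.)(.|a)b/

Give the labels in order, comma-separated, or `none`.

vi

i → no match
ii → no match
iii → no match
iv → no match
v → no match
vi → match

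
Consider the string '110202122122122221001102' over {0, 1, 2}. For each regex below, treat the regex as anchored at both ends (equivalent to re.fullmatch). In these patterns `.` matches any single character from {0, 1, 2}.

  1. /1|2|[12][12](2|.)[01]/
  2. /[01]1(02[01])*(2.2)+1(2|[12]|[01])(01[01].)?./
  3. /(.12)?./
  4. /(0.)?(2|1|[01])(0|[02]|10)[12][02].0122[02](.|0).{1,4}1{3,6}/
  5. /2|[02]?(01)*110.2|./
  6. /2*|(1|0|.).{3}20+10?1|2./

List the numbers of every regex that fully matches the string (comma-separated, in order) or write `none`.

1 → no match
2 → match
3 → no match
4 → no match — must end with '1'
5 → no match
6 → no match

2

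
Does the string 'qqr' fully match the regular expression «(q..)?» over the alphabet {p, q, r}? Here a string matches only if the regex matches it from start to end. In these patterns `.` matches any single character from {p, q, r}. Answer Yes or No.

Yes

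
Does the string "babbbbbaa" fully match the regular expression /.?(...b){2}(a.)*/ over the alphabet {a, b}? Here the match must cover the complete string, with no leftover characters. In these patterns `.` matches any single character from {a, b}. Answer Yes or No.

No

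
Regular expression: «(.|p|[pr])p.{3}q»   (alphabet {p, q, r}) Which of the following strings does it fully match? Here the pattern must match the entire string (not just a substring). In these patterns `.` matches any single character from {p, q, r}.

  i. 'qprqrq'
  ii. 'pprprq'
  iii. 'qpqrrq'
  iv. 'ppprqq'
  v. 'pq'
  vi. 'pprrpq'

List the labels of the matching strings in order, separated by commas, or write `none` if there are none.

i, ii, iii, iv, vi

i → match
ii → match
iii → match
iv → match
v → no match
vi → match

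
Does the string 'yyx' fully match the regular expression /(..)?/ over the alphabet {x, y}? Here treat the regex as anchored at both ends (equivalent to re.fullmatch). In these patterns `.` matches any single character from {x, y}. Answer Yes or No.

No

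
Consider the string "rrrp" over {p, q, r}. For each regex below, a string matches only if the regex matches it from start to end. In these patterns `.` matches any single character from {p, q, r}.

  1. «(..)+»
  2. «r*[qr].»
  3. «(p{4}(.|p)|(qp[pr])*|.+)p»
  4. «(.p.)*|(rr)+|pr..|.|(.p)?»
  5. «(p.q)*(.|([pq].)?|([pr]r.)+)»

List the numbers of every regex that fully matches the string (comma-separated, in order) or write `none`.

1, 2, 3

1 → match
2 → match
3 → match
4 → no match
5 → no match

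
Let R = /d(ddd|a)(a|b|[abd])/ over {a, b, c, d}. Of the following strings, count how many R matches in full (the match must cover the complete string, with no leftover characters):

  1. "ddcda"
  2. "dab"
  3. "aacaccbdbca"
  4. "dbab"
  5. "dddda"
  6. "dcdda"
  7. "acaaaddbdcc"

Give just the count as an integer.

1 → no match
2 → match
3 → no match — must start with "d"
4 → no match
5 → match
6 → no match
7 → no match — must start with "d"
Total matched: 2

2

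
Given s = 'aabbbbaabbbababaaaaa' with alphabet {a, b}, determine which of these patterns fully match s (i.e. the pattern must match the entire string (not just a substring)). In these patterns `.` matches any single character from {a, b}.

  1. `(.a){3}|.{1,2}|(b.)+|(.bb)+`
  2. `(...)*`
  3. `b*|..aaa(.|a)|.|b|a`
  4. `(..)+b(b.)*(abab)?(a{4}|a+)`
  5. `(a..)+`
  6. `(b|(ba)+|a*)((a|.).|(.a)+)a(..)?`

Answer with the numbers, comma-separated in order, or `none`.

1 → no match
2 → no match
3 → no match
4 → match
5 → no match
6 → no match

4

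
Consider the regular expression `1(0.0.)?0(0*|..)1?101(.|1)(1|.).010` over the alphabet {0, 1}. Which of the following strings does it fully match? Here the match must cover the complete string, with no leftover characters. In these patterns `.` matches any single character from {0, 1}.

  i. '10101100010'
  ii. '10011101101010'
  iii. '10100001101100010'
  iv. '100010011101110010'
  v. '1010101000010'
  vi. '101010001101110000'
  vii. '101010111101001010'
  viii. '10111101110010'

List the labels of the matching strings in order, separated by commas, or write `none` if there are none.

i → match
ii → match
iii → match
iv → match
v → match
vi → no match — must end with '010'
vii → match
viii → match

i, ii, iii, iv, v, vii, viii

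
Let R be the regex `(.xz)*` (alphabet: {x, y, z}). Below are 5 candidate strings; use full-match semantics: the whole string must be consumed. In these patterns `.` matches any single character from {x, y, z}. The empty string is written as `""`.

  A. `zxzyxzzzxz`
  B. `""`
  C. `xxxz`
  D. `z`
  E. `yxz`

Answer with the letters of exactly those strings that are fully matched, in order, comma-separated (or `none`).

A → no match
B → match
C → no match
D → no match
E → match

B, E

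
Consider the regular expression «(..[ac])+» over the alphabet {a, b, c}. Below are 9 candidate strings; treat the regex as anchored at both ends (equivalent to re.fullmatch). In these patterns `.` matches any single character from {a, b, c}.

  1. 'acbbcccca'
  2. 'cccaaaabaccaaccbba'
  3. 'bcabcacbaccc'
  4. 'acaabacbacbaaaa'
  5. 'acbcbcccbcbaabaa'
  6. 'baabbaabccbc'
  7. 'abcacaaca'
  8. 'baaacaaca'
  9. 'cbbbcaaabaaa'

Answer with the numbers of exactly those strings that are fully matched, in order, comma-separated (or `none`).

1. 'acbbcccca' → no match
2 → match
3. 'bcabcacbaccc' → match
4 → match
5 → no match
6. 'baabbaabccbc' → match
7. 'abcacaaca' → match
8. 'baaacaaca' → match
9. 'cbbbcaaabaaa' → no match

2, 3, 4, 6, 7, 8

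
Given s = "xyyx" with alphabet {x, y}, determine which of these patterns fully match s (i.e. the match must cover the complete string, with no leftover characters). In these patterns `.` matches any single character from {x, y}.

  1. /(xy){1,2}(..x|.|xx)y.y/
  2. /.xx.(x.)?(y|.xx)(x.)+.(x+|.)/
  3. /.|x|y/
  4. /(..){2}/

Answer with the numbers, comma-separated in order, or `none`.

1 → no match — must end with "y"
2 → no match
3 → no match
4 → match

4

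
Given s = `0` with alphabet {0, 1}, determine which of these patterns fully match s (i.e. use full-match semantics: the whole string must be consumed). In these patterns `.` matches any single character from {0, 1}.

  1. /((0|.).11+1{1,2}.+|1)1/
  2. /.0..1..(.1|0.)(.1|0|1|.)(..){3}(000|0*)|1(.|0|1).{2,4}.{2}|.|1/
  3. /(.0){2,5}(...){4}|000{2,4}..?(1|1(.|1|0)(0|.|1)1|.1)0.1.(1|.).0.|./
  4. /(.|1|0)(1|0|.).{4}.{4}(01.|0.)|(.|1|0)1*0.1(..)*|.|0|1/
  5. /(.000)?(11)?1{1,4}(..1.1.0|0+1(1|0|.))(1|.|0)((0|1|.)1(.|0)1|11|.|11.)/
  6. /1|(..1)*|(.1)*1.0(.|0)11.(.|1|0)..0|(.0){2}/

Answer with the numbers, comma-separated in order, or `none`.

2, 3, 4

1 → no match — must end with `1`
2 → match
3 → match
4 → match
5 → no match
6 → no match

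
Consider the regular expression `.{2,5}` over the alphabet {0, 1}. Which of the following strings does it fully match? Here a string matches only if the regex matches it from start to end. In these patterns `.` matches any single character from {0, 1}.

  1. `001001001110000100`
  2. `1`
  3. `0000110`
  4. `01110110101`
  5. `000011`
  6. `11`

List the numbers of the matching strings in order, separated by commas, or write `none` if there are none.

6

1 → no match
2. `1` → no match
3. `0000110` → no match
4. `01110110101` → no match
5. `000011` → no match
6. `11` → match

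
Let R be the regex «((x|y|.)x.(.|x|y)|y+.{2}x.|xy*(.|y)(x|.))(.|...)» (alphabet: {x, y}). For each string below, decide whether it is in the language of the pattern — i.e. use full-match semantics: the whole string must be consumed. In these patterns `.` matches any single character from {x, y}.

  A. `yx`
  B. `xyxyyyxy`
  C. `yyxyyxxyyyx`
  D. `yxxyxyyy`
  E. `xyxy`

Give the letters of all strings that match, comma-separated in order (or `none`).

A → no match
B → no match
C → no match
D → no match
E → match

E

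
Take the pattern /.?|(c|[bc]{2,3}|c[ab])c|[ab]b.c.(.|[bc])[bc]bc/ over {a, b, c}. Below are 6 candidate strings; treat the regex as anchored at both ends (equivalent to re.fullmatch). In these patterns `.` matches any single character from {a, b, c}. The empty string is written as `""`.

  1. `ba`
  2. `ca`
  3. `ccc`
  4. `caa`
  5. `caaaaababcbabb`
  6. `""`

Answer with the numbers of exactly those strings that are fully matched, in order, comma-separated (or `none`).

1 → no match
2 → no match
3 → match
4 → no match
5 → no match
6 → match

3, 6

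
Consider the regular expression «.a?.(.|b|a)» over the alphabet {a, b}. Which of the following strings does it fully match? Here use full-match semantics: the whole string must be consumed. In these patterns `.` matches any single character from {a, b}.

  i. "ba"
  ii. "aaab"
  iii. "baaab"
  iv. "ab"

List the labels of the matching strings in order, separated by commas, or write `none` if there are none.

i. "ba" → no match
ii. "aaab" → match
iii. "baaab" → no match
iv. "ab" → no match

ii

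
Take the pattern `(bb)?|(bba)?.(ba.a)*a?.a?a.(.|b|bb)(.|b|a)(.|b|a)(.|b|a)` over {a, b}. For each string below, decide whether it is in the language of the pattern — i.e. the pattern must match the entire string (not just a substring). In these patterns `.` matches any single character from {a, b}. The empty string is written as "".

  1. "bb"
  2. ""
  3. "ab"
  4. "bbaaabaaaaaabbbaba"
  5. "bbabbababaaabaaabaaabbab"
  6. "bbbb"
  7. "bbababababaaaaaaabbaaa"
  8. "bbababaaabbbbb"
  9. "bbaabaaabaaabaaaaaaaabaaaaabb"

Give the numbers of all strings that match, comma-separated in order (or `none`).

1. "bb" → match
2. "" → match
3. "ab" → no match
4 → match
5 → match
6. "bbbb" → no match
7 → match
8 → match
9 → no match

1, 2, 4, 5, 7, 8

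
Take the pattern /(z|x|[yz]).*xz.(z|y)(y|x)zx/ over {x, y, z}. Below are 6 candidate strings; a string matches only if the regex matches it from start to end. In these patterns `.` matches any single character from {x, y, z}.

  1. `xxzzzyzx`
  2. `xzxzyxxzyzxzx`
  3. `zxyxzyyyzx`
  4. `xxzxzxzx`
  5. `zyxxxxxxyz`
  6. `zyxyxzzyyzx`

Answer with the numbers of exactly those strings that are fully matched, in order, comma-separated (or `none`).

1 → match
2 → match
3 → match
4 → match
5 → no match — must end with `zx`
6 → match

1, 2, 3, 4, 6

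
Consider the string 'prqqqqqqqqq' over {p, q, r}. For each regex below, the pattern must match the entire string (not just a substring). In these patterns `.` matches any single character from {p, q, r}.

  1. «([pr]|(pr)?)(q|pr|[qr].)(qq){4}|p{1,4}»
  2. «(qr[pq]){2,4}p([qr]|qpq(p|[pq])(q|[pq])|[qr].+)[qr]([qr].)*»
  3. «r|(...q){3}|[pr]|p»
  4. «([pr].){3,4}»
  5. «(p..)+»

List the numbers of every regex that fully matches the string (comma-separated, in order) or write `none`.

1 → match
2 → no match — must start with 'qr'
3 → no match
4 → no match
5 → no match

1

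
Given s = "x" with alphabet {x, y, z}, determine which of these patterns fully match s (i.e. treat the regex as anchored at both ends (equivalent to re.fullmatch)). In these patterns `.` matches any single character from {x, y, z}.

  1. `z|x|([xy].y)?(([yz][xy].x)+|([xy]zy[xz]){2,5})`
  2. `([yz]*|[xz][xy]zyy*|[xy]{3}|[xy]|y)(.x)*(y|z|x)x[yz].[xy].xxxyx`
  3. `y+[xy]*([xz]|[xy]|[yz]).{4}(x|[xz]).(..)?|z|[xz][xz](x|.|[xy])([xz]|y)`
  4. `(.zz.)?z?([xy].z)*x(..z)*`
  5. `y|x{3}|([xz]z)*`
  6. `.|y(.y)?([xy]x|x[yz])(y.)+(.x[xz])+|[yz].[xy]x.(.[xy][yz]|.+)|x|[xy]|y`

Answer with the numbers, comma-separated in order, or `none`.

1 → match
2 → no match — must end with "xxxyx"
3 → no match
4 → match
5 → no match
6 → match

1, 4, 6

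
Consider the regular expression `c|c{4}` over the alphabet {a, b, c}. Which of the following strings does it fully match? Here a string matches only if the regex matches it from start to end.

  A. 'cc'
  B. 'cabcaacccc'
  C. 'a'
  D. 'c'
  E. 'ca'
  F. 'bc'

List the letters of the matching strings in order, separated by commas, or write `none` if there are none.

A → no match
B → no match
C → no match — must start with 'c'
D → match
E → no match — must end with 'c'
F → no match — must start with 'c'

D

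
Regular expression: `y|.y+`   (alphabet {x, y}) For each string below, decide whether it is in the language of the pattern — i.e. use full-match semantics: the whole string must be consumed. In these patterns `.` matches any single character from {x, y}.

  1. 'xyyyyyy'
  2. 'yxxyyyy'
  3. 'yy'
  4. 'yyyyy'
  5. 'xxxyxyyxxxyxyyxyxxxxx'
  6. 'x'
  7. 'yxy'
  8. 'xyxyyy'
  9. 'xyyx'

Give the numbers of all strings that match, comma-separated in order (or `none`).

1 → match
2 → no match
3 → match
4 → match
5 → no match — must end with 'y'
6 → no match — must end with 'y'
7 → no match
8 → no match
9 → no match — must end with 'y'

1, 3, 4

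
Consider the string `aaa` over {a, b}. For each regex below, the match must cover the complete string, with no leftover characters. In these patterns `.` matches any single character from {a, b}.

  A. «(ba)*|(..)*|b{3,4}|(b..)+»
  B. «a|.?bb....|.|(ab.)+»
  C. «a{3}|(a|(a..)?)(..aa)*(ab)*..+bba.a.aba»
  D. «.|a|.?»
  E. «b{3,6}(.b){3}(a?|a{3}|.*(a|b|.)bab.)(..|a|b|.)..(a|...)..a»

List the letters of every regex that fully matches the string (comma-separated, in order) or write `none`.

C

A → no match
B → no match
C → match
D → no match
E → no match — must start with `b`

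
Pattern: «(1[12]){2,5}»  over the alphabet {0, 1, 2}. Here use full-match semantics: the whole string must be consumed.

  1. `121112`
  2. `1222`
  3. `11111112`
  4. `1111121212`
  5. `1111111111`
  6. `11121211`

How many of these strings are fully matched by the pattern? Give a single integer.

1 → match
2 → no match
3 → match
4 → match
5 → match
6 → match
Total matched: 5

5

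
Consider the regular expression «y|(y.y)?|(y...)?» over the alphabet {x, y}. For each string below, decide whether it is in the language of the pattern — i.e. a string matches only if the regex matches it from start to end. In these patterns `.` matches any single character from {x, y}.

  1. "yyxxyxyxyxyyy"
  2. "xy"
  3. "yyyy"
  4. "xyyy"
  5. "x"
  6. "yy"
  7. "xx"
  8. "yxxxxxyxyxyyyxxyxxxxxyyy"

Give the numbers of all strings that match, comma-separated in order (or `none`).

1 → no match
2 → no match
3 → match
4 → no match
5 → no match
6 → no match
7 → no match
8 → no match

3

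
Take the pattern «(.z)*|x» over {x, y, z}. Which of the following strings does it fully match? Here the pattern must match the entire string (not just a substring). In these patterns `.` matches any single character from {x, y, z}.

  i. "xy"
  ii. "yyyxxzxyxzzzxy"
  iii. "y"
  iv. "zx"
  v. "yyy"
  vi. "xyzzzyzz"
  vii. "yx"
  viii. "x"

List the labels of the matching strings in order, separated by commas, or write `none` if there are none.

i. "xy" → no match
ii → no match
iii. "y" → no match
iv. "zx" → no match
v. "yyy" → no match
vi. "xyzzzyzz" → no match
vii. "yx" → no match
viii. "x" → match

viii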